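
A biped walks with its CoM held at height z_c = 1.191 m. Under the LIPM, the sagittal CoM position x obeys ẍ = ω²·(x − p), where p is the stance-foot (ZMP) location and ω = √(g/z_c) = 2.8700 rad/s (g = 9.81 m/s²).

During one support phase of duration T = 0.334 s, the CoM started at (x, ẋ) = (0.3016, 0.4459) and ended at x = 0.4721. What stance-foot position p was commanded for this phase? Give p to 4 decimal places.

ωT = 2.8700·0.334 = 0.958580; cosh(ωT) = 1.495714, sinh(ωT) = 1.112277
x(T) = p + (x₀−p)·cosh(ωT) + (ẋ₀/ω)·sinh(ωT) ⇒ p·(1 − cosh) = x(T) − x₀·cosh − (ẋ₀/ω)·sinh
numerator   = 0.4721 − (0.3016)·1.495714 − (0.4459/2.8700)·1.112277 = -0.151817
denominator = 1 − 1.495714 = -0.495714
p = -0.151817 / -0.495714 = 0.3063

p = 0.3063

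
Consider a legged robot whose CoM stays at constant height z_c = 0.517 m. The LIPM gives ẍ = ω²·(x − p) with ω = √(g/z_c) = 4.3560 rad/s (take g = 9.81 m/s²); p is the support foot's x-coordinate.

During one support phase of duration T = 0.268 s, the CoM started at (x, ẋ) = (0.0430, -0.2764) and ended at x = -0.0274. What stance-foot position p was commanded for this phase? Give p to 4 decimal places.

ωT = 4.3560·0.268 = 1.167408; cosh(ωT) = 1.762412, sinh(ωT) = 1.451240
x(T) = p + (x₀−p)·cosh(ωT) + (ẋ₀/ω)·sinh(ωT) ⇒ p·(1 − cosh) = x(T) − x₀·cosh − (ẋ₀/ω)·sinh
numerator   = -0.0274 − (0.0430)·1.762412 − (-0.2764/4.3560)·1.451240 = -0.011099
denominator = 1 − 1.762412 = -0.762412
p = -0.011099 / -0.762412 = 0.0146

p = 0.0146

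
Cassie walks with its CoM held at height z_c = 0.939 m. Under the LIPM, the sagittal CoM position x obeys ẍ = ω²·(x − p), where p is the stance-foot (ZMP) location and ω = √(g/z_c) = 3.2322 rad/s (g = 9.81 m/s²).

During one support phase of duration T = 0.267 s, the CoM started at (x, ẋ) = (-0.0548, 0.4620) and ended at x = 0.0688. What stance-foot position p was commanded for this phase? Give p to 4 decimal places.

ωT = 3.2322·0.267 = 0.862997; cosh(ωT) = 1.396075, sinh(ωT) = 0.974180
x(T) = p + (x₀−p)·cosh(ωT) + (ẋ₀/ω)·sinh(ωT) ⇒ p·(1 − cosh) = x(T) − x₀·cosh − (ẋ₀/ω)·sinh
numerator   = 0.0688 − (-0.0548)·1.396075 − (0.4620/3.2322)·0.974180 = 0.006059
denominator = 1 − 1.396075 = -0.396075
p = 0.006059 / -0.396075 = -0.0153

p = -0.0153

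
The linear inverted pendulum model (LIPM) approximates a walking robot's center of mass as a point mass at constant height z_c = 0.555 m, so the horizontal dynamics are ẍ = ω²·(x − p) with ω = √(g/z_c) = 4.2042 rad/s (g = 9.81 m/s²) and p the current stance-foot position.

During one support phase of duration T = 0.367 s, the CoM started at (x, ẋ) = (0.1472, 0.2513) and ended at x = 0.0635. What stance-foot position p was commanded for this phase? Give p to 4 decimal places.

ωT = 4.2042·0.367 = 1.542941; cosh(ωT) = 2.446041, sinh(ωT) = 2.232290
x(T) = p + (x₀−p)·cosh(ωT) + (ẋ₀/ω)·sinh(ωT) ⇒ p·(1 − cosh) = x(T) − x₀·cosh − (ẋ₀/ω)·sinh
numerator   = 0.0635 − (0.1472)·2.446041 − (0.2513/4.2042)·2.232290 = -0.429989
denominator = 1 − 2.446041 = -1.446041
p = -0.429989 / -1.446041 = 0.2974

p = 0.2974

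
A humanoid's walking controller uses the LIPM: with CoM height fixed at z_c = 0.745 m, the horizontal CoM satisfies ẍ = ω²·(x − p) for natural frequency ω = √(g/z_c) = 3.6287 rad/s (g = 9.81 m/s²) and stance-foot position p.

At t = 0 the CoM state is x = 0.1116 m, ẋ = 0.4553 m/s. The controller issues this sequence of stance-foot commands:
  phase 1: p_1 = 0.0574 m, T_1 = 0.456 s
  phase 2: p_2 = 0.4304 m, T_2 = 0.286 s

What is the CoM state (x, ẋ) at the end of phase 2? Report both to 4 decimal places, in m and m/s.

x = 1.1622, ẋ = 3.1523

phase 1: p=0.0574, T=0.456, ωT=1.654687, cosh=2.711298, sinh=2.520146; start (x,ẋ)=(0.111600, 0.455300) → end (x,ẋ)=(0.520560, 1.730105)
phase 2: p=0.4304, T=0.286, ωT=1.037808, cosh=1.588626, sinh=1.234396; start (x,ẋ)=(0.520560, 1.730105) → end (x,ẋ)=(1.162170, 3.152339)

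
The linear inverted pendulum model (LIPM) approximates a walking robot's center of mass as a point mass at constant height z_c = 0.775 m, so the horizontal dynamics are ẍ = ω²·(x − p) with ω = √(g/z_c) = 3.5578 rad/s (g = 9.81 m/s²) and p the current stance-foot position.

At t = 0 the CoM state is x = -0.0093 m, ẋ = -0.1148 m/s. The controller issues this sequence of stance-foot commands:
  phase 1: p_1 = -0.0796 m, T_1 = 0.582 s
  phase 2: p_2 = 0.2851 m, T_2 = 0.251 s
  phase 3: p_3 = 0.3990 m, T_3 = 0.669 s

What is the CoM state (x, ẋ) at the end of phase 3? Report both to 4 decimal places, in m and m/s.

x = -1.0612, ẋ = -5.1101

phase 1: p=-0.0796, T=0.582, ωT=2.070640, cosh=4.027999, sinh=3.901894; start (x,ẋ)=(-0.009300, -0.114800) → end (x,ẋ)=(0.077665, 0.513501)
phase 2: p=0.2851, T=0.251, ωT=0.893008, cosh=1.425944, sinh=1.016521; start (x,ẋ)=(0.077665, 0.513501) → end (x,ẋ)=(0.136026, -0.017979)
phase 3: p=0.3990, T=0.669, ωT=2.380168, cosh=5.449628, sinh=5.357093; start (x,ẋ)=(0.136026, -0.017979) → end (x,ẋ)=(-1.061184, -5.110131)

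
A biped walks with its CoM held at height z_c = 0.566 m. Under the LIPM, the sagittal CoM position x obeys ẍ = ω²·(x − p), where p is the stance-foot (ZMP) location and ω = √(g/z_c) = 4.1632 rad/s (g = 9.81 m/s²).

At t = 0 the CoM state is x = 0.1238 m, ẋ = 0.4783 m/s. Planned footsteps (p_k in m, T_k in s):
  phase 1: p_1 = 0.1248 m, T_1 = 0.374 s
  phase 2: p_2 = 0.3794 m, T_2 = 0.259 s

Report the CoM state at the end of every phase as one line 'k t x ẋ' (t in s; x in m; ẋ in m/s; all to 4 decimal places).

1 0.3740 0.3828 1.1757
2 0.6330 0.7520 1.9462

phase 1: p=0.1248, T=0.374, ωT=1.557037, cosh=2.477750, sinh=2.266991; start (x,ẋ)=(0.123800, 0.478300) → end (x,ẋ)=(0.382771, 1.175670)
phase 2: p=0.3794, T=0.259, ωT=1.078269, cosh=1.639885, sinh=1.299701; start (x,ẋ)=(0.382771, 1.175670) → end (x,ẋ)=(0.751959, 1.946206)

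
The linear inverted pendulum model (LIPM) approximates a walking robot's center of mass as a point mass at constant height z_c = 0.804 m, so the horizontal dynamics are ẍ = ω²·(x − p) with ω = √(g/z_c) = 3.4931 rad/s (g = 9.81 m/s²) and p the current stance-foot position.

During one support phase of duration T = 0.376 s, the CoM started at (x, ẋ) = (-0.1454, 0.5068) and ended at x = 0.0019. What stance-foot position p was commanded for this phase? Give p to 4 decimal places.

p = -0.0418

ωT = 3.4931·0.376 = 1.313406; cosh(ωT) = 1.993860, sinh(ωT) = 1.724957
x(T) = p + (x₀−p)·cosh(ωT) + (ẋ₀/ω)·sinh(ωT) ⇒ p·(1 − cosh) = x(T) − x₀·cosh − (ẋ₀/ω)·sinh
numerator   = 0.0019 − (-0.1454)·1.993860 − (0.5068/3.4931)·1.724957 = 0.041540
denominator = 1 − 1.993860 = -0.993860
p = 0.041540 / -0.993860 = -0.0418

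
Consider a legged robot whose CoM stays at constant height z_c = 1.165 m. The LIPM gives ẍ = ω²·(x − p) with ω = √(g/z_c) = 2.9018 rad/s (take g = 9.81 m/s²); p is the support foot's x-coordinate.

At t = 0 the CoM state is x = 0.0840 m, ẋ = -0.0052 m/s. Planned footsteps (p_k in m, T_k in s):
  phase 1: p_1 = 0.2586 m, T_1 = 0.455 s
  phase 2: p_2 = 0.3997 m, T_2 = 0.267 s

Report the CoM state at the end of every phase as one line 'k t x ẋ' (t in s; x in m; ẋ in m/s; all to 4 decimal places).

phase 1: p=0.2586, T=0.455, ωT=1.320319, cosh=2.005833, sinh=1.738783; start (x,ẋ)=(0.084000, -0.005200) → end (x,ẋ)=(-0.094734, -0.891392)
phase 2: p=0.3997, T=0.267, ωT=0.774781, cosh=1.315460, sinh=0.854656; start (x,ẋ)=(-0.094734, -0.891392) → end (x,ẋ)=(-0.513247, -2.398808)

1 0.4550 -0.0947 -0.8914
2 0.7220 -0.5132 -2.3988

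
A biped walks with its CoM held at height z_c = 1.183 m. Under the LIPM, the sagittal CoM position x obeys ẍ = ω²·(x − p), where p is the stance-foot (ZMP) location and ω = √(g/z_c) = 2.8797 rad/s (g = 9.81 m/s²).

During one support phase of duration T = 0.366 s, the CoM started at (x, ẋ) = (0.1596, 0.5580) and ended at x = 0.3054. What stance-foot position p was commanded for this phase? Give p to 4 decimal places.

ωT = 2.8797·0.366 = 1.053970; cosh(ωT) = 1.608785, sinh(ωT) = 1.260234
x(T) = p + (x₀−p)·cosh(ωT) + (ẋ₀/ω)·sinh(ωT) ⇒ p·(1 − cosh) = x(T) − x₀·cosh − (ẋ₀/ω)·sinh
numerator   = 0.3054 − (0.1596)·1.608785 − (0.5580/2.8797)·1.260234 = -0.195558
denominator = 1 − 1.608785 = -0.608785
p = -0.195558 / -0.608785 = 0.3212

p = 0.3212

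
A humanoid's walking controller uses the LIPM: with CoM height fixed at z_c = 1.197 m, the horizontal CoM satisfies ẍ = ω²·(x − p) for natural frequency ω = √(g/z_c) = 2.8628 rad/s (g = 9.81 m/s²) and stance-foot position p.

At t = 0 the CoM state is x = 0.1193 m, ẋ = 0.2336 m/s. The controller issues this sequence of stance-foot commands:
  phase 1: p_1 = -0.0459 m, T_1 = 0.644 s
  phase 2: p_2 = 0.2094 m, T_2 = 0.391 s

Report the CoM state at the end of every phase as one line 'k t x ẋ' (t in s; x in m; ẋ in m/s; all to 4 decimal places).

phase 1: p=-0.0459, T=0.644, ωT=1.843643, cosh=3.238880, sinh=3.080640; start (x,ẋ)=(0.119300, 0.233600) → end (x,ẋ)=(0.740538, 2.213543)
phase 2: p=0.2094, T=0.391, ωT=1.119355, cosh=1.694684, sinh=1.368194; start (x,ẋ)=(0.740538, 2.213543) → end (x,ẋ)=(2.167411, 5.831653)

1 0.6440 0.7405 2.2135
2 1.0350 2.1674 5.8317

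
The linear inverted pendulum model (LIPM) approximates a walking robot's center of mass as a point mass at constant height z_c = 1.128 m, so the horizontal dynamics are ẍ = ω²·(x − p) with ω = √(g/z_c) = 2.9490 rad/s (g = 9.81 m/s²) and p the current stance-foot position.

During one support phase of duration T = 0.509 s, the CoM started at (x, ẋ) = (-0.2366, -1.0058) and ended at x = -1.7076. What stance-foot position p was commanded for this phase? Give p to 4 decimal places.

p = 0.3126

ωT = 2.9490·0.509 = 1.501041; cosh(ωT) = 2.354627, sinh(ωT) = 2.131729
x(T) = p + (x₀−p)·cosh(ωT) + (ẋ₀/ω)·sinh(ωT) ⇒ p·(1 − cosh) = x(T) − x₀·cosh − (ẋ₀/ω)·sinh
numerator   = -1.7076 − (-0.2366)·2.354627 − (-1.0058/2.9490)·2.131729 = -0.423437
denominator = 1 − 2.354627 = -1.354627
p = -0.423437 / -1.354627 = 0.3126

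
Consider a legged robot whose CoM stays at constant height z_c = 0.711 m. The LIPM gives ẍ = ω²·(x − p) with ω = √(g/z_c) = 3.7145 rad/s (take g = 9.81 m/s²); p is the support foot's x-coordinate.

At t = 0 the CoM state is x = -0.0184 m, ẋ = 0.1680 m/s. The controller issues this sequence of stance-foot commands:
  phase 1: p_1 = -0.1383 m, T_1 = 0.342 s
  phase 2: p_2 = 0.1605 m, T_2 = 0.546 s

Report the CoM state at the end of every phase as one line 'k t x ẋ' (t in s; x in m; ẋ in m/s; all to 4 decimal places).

phase 1: p=-0.1383, T=0.342, ωT=1.270359, cosh=1.921431, sinh=1.640700; start (x,ẋ)=(-0.018400, 0.168000) → end (x,ẋ)=(0.166285, 1.053517)
phase 2: p=0.1605, T=0.546, ωT=2.028117, cosh=3.865673, sinh=3.734090; start (x,ẋ)=(0.166285, 1.053517) → end (x,ẋ)=(1.241937, 4.152796)

1 0.3420 0.1663 1.0535
2 0.8880 1.2419 4.1528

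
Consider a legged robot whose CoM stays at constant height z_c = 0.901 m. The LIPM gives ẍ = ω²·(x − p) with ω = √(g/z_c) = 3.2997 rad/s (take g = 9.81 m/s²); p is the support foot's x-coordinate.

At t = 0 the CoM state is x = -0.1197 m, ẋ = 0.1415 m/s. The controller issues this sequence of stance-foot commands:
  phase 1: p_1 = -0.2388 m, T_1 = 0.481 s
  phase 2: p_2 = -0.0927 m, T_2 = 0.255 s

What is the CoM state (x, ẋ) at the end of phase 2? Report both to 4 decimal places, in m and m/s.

phase 1: p=-0.2388, T=0.481, ωT=1.587156, cosh=2.547164, sinh=2.342657; start (x,ẋ)=(-0.119700, 0.141500) → end (x,ẋ)=(0.165027, 1.281075)
phase 2: p=-0.0927, T=0.255, ωT=0.841423, cosh=1.375382, sinh=0.944285; start (x,ẋ)=(0.165027, 1.281075) → end (x,ẋ)=(0.628381, 2.565006)

x = 0.6284, ẋ = 2.5650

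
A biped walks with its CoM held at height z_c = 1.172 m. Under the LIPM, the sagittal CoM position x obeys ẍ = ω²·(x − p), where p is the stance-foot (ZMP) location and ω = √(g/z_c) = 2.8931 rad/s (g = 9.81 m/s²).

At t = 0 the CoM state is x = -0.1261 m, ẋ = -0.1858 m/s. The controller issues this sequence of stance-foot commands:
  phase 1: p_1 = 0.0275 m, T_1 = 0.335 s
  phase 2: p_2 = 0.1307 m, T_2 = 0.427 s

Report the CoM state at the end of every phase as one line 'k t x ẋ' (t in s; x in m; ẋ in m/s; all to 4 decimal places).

1 0.3350 -0.2765 -0.7815
2 0.7620 -1.0541 -3.3125

phase 1: p=0.0275, T=0.335, ωT=0.969189, cosh=1.507598, sinh=1.128207; start (x,ẋ)=(-0.126100, -0.185800) → end (x,ẋ)=(-0.276522, -0.781464)
phase 2: p=0.1307, T=0.427, ωT=1.235354, cosh=1.865163, sinh=1.574431; start (x,ẋ)=(-0.276522, -0.781464) → end (x,ẋ)=(-1.054111, -3.312452)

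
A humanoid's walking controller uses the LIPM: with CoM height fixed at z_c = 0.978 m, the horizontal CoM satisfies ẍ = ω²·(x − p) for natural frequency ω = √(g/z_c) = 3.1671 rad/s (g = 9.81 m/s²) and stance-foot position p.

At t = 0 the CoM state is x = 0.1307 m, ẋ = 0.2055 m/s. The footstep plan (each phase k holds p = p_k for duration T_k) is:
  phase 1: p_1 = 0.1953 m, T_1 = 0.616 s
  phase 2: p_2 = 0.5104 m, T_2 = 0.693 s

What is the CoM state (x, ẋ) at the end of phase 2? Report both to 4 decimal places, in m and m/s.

x = -0.9137, ẋ = -4.3925

phase 1: p=0.1953, T=0.616, ωT=1.950934, cosh=3.588697, sinh=3.446556; start (x,ẋ)=(0.130700, 0.205500) → end (x,ẋ)=(0.187103, 0.032330)
phase 2: p=0.5104, T=0.693, ωT=2.194800, cosh=4.544794, sinh=4.433414; start (x,ẋ)=(0.187103, 0.032330) → end (x,ẋ)=(-0.913662, -4.392501)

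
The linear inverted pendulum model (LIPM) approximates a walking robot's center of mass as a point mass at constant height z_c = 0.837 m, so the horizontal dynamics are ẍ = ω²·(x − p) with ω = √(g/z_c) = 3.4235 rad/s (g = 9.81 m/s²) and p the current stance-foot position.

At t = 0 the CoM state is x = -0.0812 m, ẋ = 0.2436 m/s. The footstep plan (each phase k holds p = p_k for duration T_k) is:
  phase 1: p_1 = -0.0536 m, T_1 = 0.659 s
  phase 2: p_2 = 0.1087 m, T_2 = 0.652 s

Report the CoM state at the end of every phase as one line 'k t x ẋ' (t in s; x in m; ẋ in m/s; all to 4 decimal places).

phase 1: p=-0.0536, T=0.659, ωT=2.256087, cosh=4.825209, sinh=4.720450; start (x,ẋ)=(-0.081200, 0.243600) → end (x,ẋ)=(0.149109, 0.729392)
phase 2: p=0.1087, T=0.652, ωT=2.232122, cosh=4.713461, sinh=4.606160; start (x,ẋ)=(0.149109, 0.729392) → end (x,ẋ)=(1.280530, 4.075179)

1 0.6590 0.1491 0.7294
2 1.3110 1.2805 4.0752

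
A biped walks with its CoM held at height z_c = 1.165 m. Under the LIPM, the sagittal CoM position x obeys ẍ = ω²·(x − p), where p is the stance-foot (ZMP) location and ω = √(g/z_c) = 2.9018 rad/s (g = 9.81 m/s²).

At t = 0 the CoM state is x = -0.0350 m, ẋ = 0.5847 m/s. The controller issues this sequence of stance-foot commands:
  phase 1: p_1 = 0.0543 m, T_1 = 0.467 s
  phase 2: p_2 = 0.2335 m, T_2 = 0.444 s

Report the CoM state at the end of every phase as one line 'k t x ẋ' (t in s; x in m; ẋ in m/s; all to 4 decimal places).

phase 1: p=0.0543, T=0.467, ωT=1.355141, cosh=2.067609, sinh=1.809698; start (x,ẋ)=(-0.035000, 0.584700) → end (x,ẋ)=(0.234309, 0.739982)
phase 2: p=0.2335, T=0.444, ωT=1.288399, cosh=1.951344, sinh=1.675632; start (x,ẋ)=(0.234309, 0.739982) → end (x,ẋ)=(0.662378, 1.447892)

1 0.4670 0.2343 0.7400
2 0.9110 0.6624 1.4479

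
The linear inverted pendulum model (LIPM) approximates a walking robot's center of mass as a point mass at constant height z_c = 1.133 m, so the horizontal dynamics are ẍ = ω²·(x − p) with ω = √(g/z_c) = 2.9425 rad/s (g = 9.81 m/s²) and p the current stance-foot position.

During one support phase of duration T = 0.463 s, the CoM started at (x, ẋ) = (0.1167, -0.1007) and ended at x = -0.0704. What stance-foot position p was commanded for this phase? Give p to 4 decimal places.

p = 0.2320

ωT = 2.9425·0.463 = 1.362378; cosh(ωT) = 2.080759, sinh(ωT) = 1.824708
x(T) = p + (x₀−p)·cosh(ωT) + (ẋ₀/ω)·sinh(ωT) ⇒ p·(1 − cosh) = x(T) − x₀·cosh − (ẋ₀/ω)·sinh
numerator   = -0.0704 − (0.1167)·2.080759 − (-0.1007/2.9425)·1.824708 = -0.250778
denominator = 1 − 2.080759 = -1.080759
p = -0.250778 / -1.080759 = 0.2320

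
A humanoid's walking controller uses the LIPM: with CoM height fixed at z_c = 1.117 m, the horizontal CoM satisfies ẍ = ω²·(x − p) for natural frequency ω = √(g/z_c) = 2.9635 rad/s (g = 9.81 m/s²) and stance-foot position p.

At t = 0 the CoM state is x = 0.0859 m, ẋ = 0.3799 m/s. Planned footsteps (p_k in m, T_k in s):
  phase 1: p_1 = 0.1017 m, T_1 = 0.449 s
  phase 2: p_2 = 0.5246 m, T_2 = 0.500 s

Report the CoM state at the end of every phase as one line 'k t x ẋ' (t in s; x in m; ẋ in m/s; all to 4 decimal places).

1 0.4490 0.2953 0.6865
2 0.9490 0.4773 0.1704

phase 1: p=0.1017, T=0.449, ωT=1.330611, cosh=2.023836, sinh=1.759520; start (x,ẋ)=(0.085900, 0.379900) → end (x,ẋ)=(0.295282, 0.686469)
phase 2: p=0.5246, T=0.500, ωT=1.481750, cosh=2.313940, sinh=2.086700; start (x,ẋ)=(0.295282, 0.686469) → end (x,ẋ)=(0.477337, 0.170357)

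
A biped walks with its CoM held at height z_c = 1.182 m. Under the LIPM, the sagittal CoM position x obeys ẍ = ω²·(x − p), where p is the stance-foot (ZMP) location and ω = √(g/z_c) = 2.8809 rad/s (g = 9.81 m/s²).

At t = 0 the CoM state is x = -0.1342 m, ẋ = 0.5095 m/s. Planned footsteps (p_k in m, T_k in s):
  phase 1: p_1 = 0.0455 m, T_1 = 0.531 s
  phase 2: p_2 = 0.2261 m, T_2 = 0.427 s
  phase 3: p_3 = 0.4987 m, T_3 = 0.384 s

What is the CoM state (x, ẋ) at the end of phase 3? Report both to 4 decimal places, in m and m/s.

x = -0.9729, ẋ = -3.9080

phase 1: p=0.0455, T=0.531, ωT=1.529758, cosh=2.416823, sinh=2.200235; start (x,ẋ)=(-0.134200, 0.509500) → end (x,ẋ)=(0.000318, 0.092315)
phase 2: p=0.2261, T=0.427, ωT=1.230144, cosh=1.856987, sinh=1.564736; start (x,ẋ)=(0.000318, 0.092315) → end (x,ẋ)=(-0.143034, -0.846363)
phase 3: p=0.4987, T=0.384, ωT=1.106266, cosh=1.676920, sinh=1.346128; start (x,ẋ)=(-0.143034, -0.846363) → end (x,ẋ)=(-0.972907, -3.907965)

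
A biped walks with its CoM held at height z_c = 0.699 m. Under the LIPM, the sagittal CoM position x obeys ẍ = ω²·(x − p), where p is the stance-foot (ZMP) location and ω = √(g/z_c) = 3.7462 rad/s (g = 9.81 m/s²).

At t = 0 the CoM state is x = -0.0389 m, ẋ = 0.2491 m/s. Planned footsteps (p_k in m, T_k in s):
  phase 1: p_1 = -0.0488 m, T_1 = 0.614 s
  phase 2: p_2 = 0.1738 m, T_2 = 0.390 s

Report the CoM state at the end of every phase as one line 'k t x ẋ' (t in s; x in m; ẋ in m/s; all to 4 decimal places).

1 0.6140 0.3294 1.4381
2 1.0040 1.3100 4.4549

phase 1: p=-0.0488, T=0.614, ωT=2.300167, cosh=5.038044, sinh=4.937802; start (x,ẋ)=(-0.038900, 0.249100) → end (x,ẋ)=(0.329411, 1.438107)
phase 2: p=0.1738, T=0.390, ωT=1.461018, cosh=2.271173, sinh=2.039173; start (x,ẋ)=(0.329411, 1.438107) → end (x,ẋ)=(1.310026, 4.454925)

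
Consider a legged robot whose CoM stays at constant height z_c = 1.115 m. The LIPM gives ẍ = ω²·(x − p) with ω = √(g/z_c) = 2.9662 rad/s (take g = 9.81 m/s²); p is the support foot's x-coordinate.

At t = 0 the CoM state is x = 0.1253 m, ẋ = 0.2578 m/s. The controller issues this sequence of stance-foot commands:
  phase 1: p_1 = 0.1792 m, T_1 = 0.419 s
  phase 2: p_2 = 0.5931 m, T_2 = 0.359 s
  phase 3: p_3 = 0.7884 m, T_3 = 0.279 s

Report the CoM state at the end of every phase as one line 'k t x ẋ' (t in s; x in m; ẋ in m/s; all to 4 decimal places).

1 0.4190 0.2161 0.2299
2 0.7780 0.0804 -1.0559
3 1.0570 -0.5056 -3.3818

phase 1: p=0.1792, T=0.419, ωT=1.242838, cosh=1.876999, sinh=1.588435; start (x,ẋ)=(0.125300, 0.257800) → end (x,ẋ)=(0.216085, 0.229934)
phase 2: p=0.5931, T=0.359, ωT=1.064866, cosh=1.622612, sinh=1.277838; start (x,ẋ)=(0.216085, 0.229934) → end (x,ẋ)=(0.080406, -1.055916)
phase 3: p=0.7884, T=0.279, ωT=0.827570, cosh=1.362431, sinh=0.925321; start (x,ẋ)=(0.080406, -1.055916) → end (x,ẋ)=(-0.505591, -3.381834)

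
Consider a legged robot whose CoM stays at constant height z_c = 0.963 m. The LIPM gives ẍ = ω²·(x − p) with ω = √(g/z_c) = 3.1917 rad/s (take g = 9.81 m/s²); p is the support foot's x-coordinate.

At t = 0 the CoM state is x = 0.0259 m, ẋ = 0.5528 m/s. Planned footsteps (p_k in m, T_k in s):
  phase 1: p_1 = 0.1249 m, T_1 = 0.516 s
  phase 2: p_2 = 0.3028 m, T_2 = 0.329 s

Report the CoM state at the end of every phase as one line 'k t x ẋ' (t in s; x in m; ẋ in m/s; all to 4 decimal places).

1 0.5160 0.2913 0.6983
2 0.8450 0.5587 1.0739

phase 1: p=0.1249, T=0.516, ωT=1.646917, cosh=2.691798, sinh=2.499155; start (x,ẋ)=(0.025900, 0.552800) → end (x,ẋ)=(0.291264, 0.698347)
phase 2: p=0.3028, T=0.329, ωT=1.050069, cosh=1.603881, sinh=1.253968; start (x,ẋ)=(0.291264, 0.698347) → end (x,ẋ)=(0.558667, 1.073894)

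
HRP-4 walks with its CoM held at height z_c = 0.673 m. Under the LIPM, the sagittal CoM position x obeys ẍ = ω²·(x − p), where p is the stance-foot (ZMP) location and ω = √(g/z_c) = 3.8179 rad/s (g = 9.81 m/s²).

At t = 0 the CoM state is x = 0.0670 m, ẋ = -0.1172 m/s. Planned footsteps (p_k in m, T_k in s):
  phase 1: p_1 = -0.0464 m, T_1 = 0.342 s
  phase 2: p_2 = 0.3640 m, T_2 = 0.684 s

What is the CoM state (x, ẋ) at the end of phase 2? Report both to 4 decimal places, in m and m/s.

phase 1: p=-0.0464, T=0.342, ωT=1.305722, cosh=1.980664, sinh=1.709687; start (x,ẋ)=(0.067000, -0.117200) → end (x,ẋ)=(0.125724, 0.508075)
phase 2: p=0.3640, T=0.684, ωT=2.611444, cosh=6.846063, sinh=6.772634; start (x,ẋ)=(0.125724, 0.508075) → end (x,ẋ)=(-0.365968, -2.682841)

x = -0.3660, ẋ = -2.6828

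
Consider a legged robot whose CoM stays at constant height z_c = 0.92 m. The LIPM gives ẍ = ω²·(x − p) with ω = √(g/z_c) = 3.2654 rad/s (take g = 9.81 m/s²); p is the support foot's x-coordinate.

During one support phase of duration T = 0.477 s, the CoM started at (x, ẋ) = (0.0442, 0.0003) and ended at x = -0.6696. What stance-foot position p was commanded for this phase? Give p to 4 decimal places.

p = 0.5270

ωT = 3.2654·0.477 = 1.557596; cosh(ωT) = 2.479018, sinh(ωT) = 2.268376
x(T) = p + (x₀−p)·cosh(ωT) + (ẋ₀/ω)·sinh(ωT) ⇒ p·(1 − cosh) = x(T) − x₀·cosh − (ẋ₀/ω)·sinh
numerator   = -0.6696 − (0.0442)·2.479018 − (0.0003/3.2654)·2.268376 = -0.779381
denominator = 1 − 2.479018 = -1.479018
p = -0.779381 / -1.479018 = 0.5270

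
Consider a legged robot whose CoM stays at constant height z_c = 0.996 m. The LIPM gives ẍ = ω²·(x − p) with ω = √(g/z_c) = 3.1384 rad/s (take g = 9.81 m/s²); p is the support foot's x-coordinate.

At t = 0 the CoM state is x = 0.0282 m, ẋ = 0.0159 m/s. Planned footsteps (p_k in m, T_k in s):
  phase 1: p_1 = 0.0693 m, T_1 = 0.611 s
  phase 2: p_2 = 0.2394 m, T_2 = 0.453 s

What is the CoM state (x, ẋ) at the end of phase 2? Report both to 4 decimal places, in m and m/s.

phase 1: p=0.0693, T=0.611, ωT=1.917562, cosh=3.475658, sinh=3.328694; start (x,ẋ)=(0.028200, 0.015900) → end (x,ẋ)=(-0.056685, -0.374099)
phase 2: p=0.2394, T=0.453, ωT=1.421695, cosh=2.192722, sinh=1.951418; start (x,ẋ)=(-0.056685, -0.374099) → end (x,ẋ)=(-0.642443, -2.633621)

x = -0.6424, ẋ = -2.6336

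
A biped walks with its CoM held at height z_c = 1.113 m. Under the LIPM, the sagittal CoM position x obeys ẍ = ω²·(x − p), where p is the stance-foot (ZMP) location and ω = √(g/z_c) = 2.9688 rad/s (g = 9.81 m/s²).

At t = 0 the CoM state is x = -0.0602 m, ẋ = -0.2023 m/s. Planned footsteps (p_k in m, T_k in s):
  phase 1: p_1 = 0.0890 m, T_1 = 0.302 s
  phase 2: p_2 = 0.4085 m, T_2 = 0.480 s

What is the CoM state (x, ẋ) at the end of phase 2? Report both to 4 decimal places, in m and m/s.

phase 1: p=0.0890, T=0.302, ωT=0.896578, cosh=1.429582, sinh=1.021618; start (x,ẋ)=(-0.060200, -0.202300) → end (x,ẋ)=(-0.193909, -0.741725)
phase 2: p=0.4085, T=0.480, ωT=1.425024, cosh=2.199230, sinh=1.958727; start (x,ẋ)=(-0.193909, -0.741725) → end (x,ẋ)=(-1.405704, -5.134273)

x = -1.4057, ẋ = -5.1343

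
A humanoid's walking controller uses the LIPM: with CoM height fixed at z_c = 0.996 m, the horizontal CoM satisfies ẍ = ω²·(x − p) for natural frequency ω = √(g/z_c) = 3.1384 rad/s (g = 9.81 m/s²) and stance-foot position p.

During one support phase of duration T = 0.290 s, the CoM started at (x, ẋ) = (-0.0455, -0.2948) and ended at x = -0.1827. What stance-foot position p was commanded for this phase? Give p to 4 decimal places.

p = 0.0433

ωT = 3.1384·0.290 = 0.910136; cosh(ωT) = 1.443565, sinh(ωT) = 1.041095
x(T) = p + (x₀−p)·cosh(ωT) + (ẋ₀/ω)·sinh(ωT) ⇒ p·(1 − cosh) = x(T) − x₀·cosh − (ẋ₀/ω)·sinh
numerator   = -0.1827 − (-0.0455)·1.443565 − (-0.2948/3.1384)·1.041095 = -0.019224
denominator = 1 − 1.443565 = -0.443565
p = -0.019224 / -0.443565 = 0.0433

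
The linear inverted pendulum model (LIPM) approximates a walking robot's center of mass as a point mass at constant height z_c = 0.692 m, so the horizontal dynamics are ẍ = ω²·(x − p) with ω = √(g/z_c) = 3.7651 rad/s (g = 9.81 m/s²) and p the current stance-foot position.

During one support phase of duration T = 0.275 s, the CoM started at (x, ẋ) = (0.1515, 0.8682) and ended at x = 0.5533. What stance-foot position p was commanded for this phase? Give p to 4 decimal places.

ωT = 3.7651·0.275 = 1.035403; cosh(ωT) = 1.585661, sinh(ωT) = 1.230578
x(T) = p + (x₀−p)·cosh(ωT) + (ẋ₀/ω)·sinh(ωT) ⇒ p·(1 − cosh) = x(T) − x₀·cosh − (ẋ₀/ω)·sinh
numerator   = 0.5533 − (0.1515)·1.585661 − (0.8682/3.7651)·1.230578 = 0.029311
denominator = 1 − 1.585661 = -0.585661
p = 0.029311 / -0.585661 = -0.0500

p = -0.0500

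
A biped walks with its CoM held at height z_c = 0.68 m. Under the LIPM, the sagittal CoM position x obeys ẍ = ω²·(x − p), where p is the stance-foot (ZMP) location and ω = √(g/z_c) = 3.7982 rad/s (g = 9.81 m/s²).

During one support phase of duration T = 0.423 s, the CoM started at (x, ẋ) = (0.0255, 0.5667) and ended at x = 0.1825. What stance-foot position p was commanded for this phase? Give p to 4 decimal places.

p = 0.1510

ωT = 3.7982·0.423 = 1.606639; cosh(ωT) = 2.593292, sinh(ωT) = 2.392731
x(T) = p + (x₀−p)·cosh(ωT) + (ẋ₀/ω)·sinh(ωT) ⇒ p·(1 − cosh) = x(T) − x₀·cosh − (ẋ₀/ω)·sinh
numerator   = 0.1825 − (0.0255)·2.593292 − (0.5667/3.7982)·2.392731 = -0.240630
denominator = 1 − 2.593292 = -1.593292
p = -0.240630 / -1.593292 = 0.1510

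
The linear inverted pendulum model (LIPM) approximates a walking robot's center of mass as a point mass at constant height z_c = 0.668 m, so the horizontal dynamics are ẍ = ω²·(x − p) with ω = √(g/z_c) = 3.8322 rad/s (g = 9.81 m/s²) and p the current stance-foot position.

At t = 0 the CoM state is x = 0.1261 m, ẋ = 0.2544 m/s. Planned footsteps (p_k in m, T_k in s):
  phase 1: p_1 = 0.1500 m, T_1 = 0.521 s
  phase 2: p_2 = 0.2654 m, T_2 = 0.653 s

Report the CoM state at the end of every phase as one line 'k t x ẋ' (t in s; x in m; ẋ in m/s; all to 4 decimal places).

phase 1: p=0.1500, T=0.521, ωT=1.996576, cosh=3.749800, sinh=3.614001; start (x,ẋ)=(0.126100, 0.254400) → end (x,ẋ)=(0.300295, 0.622944)
phase 2: p=0.2654, T=0.653, ωT=2.502427, cosh=6.146989, sinh=6.065103; start (x,ẋ)=(0.300295, 0.622944) → end (x,ẋ)=(1.465812, 4.640277)

1 0.5210 0.3003 0.6229
2 1.1740 1.4658 4.6403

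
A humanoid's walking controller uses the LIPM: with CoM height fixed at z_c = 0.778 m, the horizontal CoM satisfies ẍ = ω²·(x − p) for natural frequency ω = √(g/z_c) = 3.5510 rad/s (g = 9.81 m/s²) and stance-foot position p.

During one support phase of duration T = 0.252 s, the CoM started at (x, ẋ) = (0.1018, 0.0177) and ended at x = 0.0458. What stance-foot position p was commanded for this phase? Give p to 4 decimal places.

ωT = 3.5510·0.252 = 0.894852; cosh(ωT) = 1.427821, sinh(ωT) = 1.019153
x(T) = p + (x₀−p)·cosh(ωT) + (ẋ₀/ω)·sinh(ωT) ⇒ p·(1 − cosh) = x(T) − x₀·cosh − (ẋ₀/ω)·sinh
numerator   = 0.0458 − (0.1018)·1.427821 − (0.0177/3.5510)·1.019153 = -0.104632
denominator = 1 − 1.427821 = -0.427821
p = -0.104632 / -0.427821 = 0.2446

p = 0.2446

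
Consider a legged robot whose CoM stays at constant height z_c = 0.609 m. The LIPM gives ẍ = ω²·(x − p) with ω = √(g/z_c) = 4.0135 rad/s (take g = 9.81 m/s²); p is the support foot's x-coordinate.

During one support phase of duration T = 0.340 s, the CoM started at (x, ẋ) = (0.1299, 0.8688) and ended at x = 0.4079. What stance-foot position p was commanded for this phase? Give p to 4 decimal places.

ωT = 4.0135·0.340 = 1.364590; cosh(ωT) = 2.084802, sinh(ωT) = 1.829316
x(T) = p + (x₀−p)·cosh(ωT) + (ẋ₀/ω)·sinh(ωT) ⇒ p·(1 − cosh) = x(T) − x₀·cosh − (ẋ₀/ω)·sinh
numerator   = 0.4079 − (0.1299)·2.084802 − (0.8688/4.0135)·1.829316 = -0.258907
denominator = 1 − 2.084802 = -1.084802
p = -0.258907 / -1.084802 = 0.2387

p = 0.2387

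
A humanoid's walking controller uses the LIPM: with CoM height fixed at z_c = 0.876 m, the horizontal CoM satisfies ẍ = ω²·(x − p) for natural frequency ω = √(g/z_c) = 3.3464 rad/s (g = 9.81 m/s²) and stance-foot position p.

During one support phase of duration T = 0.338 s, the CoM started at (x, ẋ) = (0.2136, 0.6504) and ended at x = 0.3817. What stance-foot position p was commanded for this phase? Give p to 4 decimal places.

ωT = 3.3464·0.338 = 1.131083; cosh(ωT) = 1.710848, sinh(ωT) = 1.388164
x(T) = p + (x₀−p)·cosh(ωT) + (ẋ₀/ω)·sinh(ωT) ⇒ p·(1 − cosh) = x(T) − x₀·cosh − (ẋ₀/ω)·sinh
numerator   = 0.3817 − (0.2136)·1.710848 − (0.6504/3.3464)·1.388164 = -0.253538
denominator = 1 − 1.710848 = -0.710848
p = -0.253538 / -0.710848 = 0.3567

p = 0.3567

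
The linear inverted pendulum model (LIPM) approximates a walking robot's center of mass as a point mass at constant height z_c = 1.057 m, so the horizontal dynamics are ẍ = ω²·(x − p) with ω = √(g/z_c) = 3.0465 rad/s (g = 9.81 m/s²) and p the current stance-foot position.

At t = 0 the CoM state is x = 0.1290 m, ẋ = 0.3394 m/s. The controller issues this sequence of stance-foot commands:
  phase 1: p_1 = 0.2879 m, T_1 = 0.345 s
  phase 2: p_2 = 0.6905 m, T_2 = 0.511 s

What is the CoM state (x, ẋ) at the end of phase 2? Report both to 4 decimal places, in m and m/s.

phase 1: p=0.2879, T=0.345, ωT=1.051042, cosh=1.605102, sinh=1.255529; start (x,ẋ)=(0.129000, 0.339400) → end (x,ẋ)=(0.172723, -0.063016)
phase 2: p=0.6905, T=0.511, ωT=1.556762, cosh=2.477126, sinh=2.266309; start (x,ẋ)=(0.172723, -0.063016) → end (x,ẋ)=(-0.638976, -3.730988)

x = -0.6390, ẋ = -3.7310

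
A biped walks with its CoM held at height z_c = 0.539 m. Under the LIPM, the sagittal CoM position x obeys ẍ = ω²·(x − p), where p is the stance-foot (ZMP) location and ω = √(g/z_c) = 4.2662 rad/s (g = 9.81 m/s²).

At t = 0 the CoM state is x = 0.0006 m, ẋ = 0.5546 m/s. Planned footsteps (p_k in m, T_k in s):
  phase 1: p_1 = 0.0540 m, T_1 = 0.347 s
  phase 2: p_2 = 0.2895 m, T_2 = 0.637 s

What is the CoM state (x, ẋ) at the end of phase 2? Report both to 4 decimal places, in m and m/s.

x = 1.0460, ẋ = 3.3054

phase 1: p=0.0540, T=0.347, ωT=1.480371, cosh=2.311065, sinh=2.083512; start (x,ẋ)=(0.000600, 0.554600) → end (x,ẋ)=(0.201443, 0.807061)
phase 2: p=0.2895, T=0.637, ωT=2.717569, cosh=7.604752, sinh=7.538717; start (x,ẋ)=(0.201443, 0.807061) → end (x,ẋ)=(1.045989, 3.305433)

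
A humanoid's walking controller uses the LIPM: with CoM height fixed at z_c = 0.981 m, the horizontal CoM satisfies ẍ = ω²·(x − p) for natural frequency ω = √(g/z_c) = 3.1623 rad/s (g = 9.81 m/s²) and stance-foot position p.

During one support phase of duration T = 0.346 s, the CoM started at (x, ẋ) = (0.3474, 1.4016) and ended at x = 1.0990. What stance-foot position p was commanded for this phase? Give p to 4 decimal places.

p = 0.0993

ωT = 3.1623·0.346 = 1.094156; cosh(ωT) = 1.660741, sinh(ωT) = 1.325919
x(T) = p + (x₀−p)·cosh(ωT) + (ẋ₀/ω)·sinh(ωT) ⇒ p·(1 − cosh) = x(T) − x₀·cosh − (ẋ₀/ω)·sinh
numerator   = 1.0990 − (0.3474)·1.660741 − (1.4016/3.1623)·1.325919 = -0.065618
denominator = 1 − 1.660741 = -0.660741
p = -0.065618 / -0.660741 = 0.0993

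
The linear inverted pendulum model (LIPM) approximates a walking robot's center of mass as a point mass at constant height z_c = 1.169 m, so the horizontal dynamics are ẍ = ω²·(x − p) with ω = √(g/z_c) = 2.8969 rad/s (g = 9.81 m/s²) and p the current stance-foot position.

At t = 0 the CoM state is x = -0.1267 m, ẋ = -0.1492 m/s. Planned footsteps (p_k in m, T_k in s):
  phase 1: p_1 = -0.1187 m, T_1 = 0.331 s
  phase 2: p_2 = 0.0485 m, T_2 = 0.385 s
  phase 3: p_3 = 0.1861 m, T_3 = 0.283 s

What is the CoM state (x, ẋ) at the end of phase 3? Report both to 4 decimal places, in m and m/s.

x = -1.1277, ẋ = -3.5673

phase 1: p=-0.1187, T=0.331, ωT=0.958874, cosh=1.496041, sinh=1.112716; start (x,ẋ)=(-0.126700, -0.149200) → end (x,ẋ)=(-0.187977, -0.248997)
phase 2: p=0.0485, T=0.385, ωT=1.115306, cosh=1.689159, sinh=1.361344; start (x,ẋ)=(-0.187977, -0.248997) → end (x,ẋ)=(-0.467958, -1.353184)
phase 3: p=0.1861, T=0.283, ωT=0.819823, cosh=1.355304, sinh=0.914794; start (x,ẋ)=(-0.467958, -1.353184) → end (x,ẋ)=(-1.127661, -3.567273)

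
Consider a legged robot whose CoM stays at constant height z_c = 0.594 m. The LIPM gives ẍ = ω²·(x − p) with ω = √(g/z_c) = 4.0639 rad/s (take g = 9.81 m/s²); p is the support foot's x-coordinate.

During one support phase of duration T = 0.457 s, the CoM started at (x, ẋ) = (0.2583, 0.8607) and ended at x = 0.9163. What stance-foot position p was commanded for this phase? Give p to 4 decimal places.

p = 0.2600

ωT = 4.0639·0.457 = 1.857202; cosh(ωT) = 3.280949, sinh(ωT) = 3.124841
x(T) = p + (x₀−p)·cosh(ωT) + (ẋ₀/ω)·sinh(ωT) ⇒ p·(1 − cosh) = x(T) − x₀·cosh − (ẋ₀/ω)·sinh
numerator   = 0.9163 − (0.2583)·3.280949 − (0.8607/4.0639)·3.124841 = -0.592984
denominator = 1 − 3.280949 = -2.280949
p = -0.592984 / -2.280949 = 0.2600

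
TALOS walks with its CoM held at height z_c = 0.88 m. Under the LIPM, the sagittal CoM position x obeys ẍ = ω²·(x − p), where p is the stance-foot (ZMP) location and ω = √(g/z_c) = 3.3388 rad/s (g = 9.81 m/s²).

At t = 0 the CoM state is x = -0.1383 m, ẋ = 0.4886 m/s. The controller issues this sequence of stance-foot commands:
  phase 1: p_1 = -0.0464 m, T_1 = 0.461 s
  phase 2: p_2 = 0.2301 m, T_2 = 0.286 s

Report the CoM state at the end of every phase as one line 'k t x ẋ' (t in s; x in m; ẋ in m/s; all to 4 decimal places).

1 0.4610 0.0549 0.5089
2 0.7470 0.1375 0.1117

phase 1: p=-0.0464, T=0.461, ωT=1.539187, cosh=2.437677, sinh=2.223122; start (x,ẋ)=(-0.138300, 0.488600) → end (x,ẋ)=(0.054909, 0.508916)
phase 2: p=0.2301, T=0.286, ωT=0.954897, cosh=1.491627, sinh=1.106775; start (x,ẋ)=(0.054909, 0.508916) → end (x,ẋ)=(0.137480, 0.111730)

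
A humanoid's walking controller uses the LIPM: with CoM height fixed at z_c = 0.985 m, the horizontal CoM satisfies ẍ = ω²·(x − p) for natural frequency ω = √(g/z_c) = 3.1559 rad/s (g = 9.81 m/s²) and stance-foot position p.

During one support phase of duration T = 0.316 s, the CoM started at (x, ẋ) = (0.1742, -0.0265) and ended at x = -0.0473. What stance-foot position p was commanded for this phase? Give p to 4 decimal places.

p = 0.5663

ωT = 3.1559·0.316 = 0.997264; cosh(ωT) = 1.539872, sinh(ωT) = 1.170984
x(T) = p + (x₀−p)·cosh(ωT) + (ẋ₀/ω)·sinh(ωT) ⇒ p·(1 − cosh) = x(T) − x₀·cosh − (ẋ₀/ω)·sinh
numerator   = -0.0473 − (0.1742)·1.539872 − (-0.0265/3.1559)·1.170984 = -0.305713
denominator = 1 − 1.539872 = -0.539872
p = -0.305713 / -0.539872 = 0.5663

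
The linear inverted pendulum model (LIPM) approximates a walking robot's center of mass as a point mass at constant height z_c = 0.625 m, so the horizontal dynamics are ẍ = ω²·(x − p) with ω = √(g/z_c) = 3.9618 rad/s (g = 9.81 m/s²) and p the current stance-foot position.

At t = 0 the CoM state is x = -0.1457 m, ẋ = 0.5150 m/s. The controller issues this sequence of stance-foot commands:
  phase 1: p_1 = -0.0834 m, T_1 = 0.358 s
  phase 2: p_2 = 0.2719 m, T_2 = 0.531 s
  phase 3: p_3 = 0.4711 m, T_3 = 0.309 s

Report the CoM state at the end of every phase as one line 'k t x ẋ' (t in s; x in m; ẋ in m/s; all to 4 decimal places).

phase 1: p=-0.0834, T=0.358, ωT=1.418324, cosh=2.186157, sinh=1.944037; start (x,ẋ)=(-0.145700, 0.515000) → end (x,ẋ)=(0.033111, 0.646043)
phase 2: p=0.2719, T=0.531, ωT=2.103716, cosh=4.159286, sinh=4.037284; start (x,ẋ)=(0.033111, 0.646043) → end (x,ẋ)=(-0.062941, -1.132337)
phase 3: p=0.4711, T=0.309, ωT=1.224196, cosh=1.847712, sinh=1.553718; start (x,ẋ)=(-0.062941, -1.132337) → end (x,ẋ)=(-0.959729, -5.379536)

1 0.3580 0.0331 0.6460
2 0.8890 -0.0629 -1.1323
3 1.1980 -0.9597 -5.3795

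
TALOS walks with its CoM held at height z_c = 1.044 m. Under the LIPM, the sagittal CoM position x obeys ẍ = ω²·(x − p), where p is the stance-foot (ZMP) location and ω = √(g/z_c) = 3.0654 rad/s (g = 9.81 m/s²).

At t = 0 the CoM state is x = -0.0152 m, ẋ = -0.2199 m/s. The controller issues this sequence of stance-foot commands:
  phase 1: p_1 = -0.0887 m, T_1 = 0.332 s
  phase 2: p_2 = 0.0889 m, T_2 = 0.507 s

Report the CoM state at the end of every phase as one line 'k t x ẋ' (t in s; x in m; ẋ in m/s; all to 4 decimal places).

phase 1: p=-0.0887, T=0.332, ωT=1.017713, cosh=1.564140, sinh=1.202719; start (x,ẋ)=(-0.015200, -0.219900) → end (x,ẋ)=(-0.060014, -0.072973)
phase 2: p=0.0889, T=0.507, ωT=1.554158, cosh=2.471234, sinh=2.259866; start (x,ẋ)=(-0.060014, -0.072973) → end (x,ẋ)=(-0.332899, -1.211922)

1 0.3320 -0.0600 -0.0730
2 0.8390 -0.3329 -1.2119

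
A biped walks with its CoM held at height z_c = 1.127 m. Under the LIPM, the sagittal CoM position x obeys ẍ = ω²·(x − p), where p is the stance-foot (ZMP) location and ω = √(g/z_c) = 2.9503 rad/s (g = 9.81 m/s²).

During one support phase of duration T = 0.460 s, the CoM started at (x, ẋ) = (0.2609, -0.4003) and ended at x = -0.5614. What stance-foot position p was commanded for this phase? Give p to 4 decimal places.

ωT = 2.9503·0.460 = 1.357138; cosh(ωT) = 2.071227, sinh(ωT) = 1.813831
x(T) = p + (x₀−p)·cosh(ωT) + (ẋ₀/ω)·sinh(ωT) ⇒ p·(1 − cosh) = x(T) − x₀·cosh − (ẋ₀/ω)·sinh
numerator   = -0.5614 − (0.2609)·2.071227 − (-0.4003/2.9503)·1.813831 = -0.855681
denominator = 1 − 2.071227 = -1.071227
p = -0.855681 / -1.071227 = 0.7988

p = 0.7988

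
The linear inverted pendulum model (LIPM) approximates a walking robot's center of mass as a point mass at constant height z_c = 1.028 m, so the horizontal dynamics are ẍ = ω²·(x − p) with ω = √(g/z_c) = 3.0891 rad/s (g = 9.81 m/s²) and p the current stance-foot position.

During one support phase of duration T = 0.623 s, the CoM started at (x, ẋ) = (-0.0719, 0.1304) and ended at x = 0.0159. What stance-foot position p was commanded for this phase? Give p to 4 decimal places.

p = -0.0504

ωT = 3.0891·0.623 = 1.924509; cosh(ωT) = 3.498867, sinh(ωT) = 3.352919
x(T) = p + (x₀−p)·cosh(ωT) + (ẋ₀/ω)·sinh(ωT) ⇒ p·(1 − cosh) = x(T) − x₀·cosh − (ẋ₀/ω)·sinh
numerator   = 0.0159 − (-0.0719)·3.498867 − (0.1304/3.0891)·3.352919 = 0.125932
denominator = 1 − 3.498867 = -2.498867
p = 0.125932 / -2.498867 = -0.0504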